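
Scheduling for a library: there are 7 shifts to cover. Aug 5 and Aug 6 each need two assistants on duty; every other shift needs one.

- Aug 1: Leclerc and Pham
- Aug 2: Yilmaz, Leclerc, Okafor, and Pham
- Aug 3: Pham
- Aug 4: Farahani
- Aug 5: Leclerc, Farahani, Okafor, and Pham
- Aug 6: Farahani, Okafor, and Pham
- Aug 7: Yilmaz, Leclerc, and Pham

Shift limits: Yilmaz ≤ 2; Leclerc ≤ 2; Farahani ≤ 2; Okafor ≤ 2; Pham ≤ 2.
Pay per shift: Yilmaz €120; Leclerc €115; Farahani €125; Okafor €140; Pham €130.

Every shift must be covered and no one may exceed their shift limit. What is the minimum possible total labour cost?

Aug 3 can only be covered by Pham, so that assignment is forced.
Aug 4 can only be covered by Farahani, so that assignment is forced.
Picking the cheapest available assistant for each shift independently would cost €1095, but that ignores the shift limits.
An optimal schedule: Aug 1→Leclerc, Aug 2→Yilmaz, Aug 3→Pham, Aug 4→Farahani, Aug 5→Leclerc+Okafor, Aug 6→Farahani+Pham, Aug 7→Yilmaz.
Total: 115 + 120 + 130 + 125 + 115 + 140 + 125 + 130 + 120 = €1120.

€1120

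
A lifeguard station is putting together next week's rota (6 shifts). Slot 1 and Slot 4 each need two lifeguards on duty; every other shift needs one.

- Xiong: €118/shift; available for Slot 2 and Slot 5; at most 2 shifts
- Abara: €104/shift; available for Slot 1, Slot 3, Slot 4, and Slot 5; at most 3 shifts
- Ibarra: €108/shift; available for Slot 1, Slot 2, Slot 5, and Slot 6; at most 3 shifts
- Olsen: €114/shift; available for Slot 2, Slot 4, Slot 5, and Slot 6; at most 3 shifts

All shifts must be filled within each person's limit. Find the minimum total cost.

€864

Slot 1 can only be covered by Abara and Ibarra, so that assignment is forced.
Slot 3 can only be covered by Abara, so that assignment is forced.
Slot 4 can only be covered by Abara and Olsen, so that assignment is forced.
Picking the cheapest available lifeguard for each shift independently would cost €854, but that ignores the shift limits.
An optimal schedule: Slot 1→Abara+Ibarra, Slot 2→Ibarra, Slot 3→Abara, Slot 4→Abara+Olsen, Slot 5→Olsen, Slot 6→Ibarra.
Total: 104 + 108 + 108 + 104 + 104 + 114 + 114 + 108 = €864.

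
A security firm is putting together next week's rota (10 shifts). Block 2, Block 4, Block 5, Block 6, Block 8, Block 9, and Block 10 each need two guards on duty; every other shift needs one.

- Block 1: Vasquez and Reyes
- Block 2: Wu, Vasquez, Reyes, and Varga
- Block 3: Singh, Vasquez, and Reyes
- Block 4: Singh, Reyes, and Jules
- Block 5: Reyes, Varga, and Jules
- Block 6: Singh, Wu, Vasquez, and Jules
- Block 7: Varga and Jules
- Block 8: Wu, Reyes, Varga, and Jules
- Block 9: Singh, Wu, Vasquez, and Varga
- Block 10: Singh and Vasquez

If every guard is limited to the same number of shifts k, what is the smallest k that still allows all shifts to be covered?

3

With 6 guards and 17 worker-slots to fill, someone must work at least ⌈17/6⌉ = 3 shifts, so k ≥ 3.
k = 3 works: Block 1→Vasquez, Block 2→Wu+Vasquez, Block 3→Singh, Block 4→Singh+Reyes, Block 5→Reyes+Varga, Block 6→Wu+Jules, Block 7→Varga, Block 8→Reyes+Jules, Block 9→Wu+Varga, Block 10→Singh+Vasquez.
Loads: Singh 3, Wu 3, Vasquez 3, Reyes 3, Varga 3, Jules 2 — all ≤ 3.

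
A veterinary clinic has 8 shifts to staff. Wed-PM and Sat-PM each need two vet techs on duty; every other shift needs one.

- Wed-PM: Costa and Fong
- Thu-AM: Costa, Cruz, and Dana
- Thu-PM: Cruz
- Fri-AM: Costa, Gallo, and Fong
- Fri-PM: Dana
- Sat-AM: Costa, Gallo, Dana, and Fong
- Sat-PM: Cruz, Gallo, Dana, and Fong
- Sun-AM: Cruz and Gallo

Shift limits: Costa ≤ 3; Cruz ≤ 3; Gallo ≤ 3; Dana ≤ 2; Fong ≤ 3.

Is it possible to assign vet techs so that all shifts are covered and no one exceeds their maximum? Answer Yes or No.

Wed-PM can only be covered by Costa and Fong, so that assignment is forced.
Thu-PM can only be covered by Cruz, so that assignment is forced.
Fri-PM can only be covered by Dana, so that assignment is forced.
One valid schedule: Wed-PM→Costa+Fong, Thu-AM→Costa, Thu-PM→Cruz, Fri-AM→Costa, Fri-PM→Dana, Sat-AM→Gallo, Sat-PM→Cruz+Gallo, Sun-AM→Cruz.
Loads: Costa 3/3, Cruz 3/3, Gallo 2/3, Dana 1/2, Fong 1/3 — all within limits.

Yes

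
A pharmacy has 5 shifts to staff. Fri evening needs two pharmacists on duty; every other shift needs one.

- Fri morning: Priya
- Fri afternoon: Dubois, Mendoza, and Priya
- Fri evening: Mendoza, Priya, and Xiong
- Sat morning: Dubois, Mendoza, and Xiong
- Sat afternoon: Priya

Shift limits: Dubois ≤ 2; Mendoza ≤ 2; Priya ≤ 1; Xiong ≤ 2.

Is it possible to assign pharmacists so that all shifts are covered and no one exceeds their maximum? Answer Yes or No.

No

Total capacity is 7 and 6 slots are needed, so capacity alone doesn't rule it out.
Shifts {Fri morning, Sat afternoon} need 2 worker-slots in total, but the pharmacists available for any of those shifts (Priya) can supply at most 1 among them. So no valid schedule exists.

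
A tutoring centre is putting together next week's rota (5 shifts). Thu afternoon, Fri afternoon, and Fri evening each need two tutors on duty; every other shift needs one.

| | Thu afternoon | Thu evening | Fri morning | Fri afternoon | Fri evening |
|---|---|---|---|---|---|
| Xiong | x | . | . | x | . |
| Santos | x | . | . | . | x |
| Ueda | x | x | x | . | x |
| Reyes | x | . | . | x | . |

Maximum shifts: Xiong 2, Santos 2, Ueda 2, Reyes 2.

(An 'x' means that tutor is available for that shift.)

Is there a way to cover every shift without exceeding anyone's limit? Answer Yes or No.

No

Total capacity is 8 and 8 slots are needed, so capacity alone doesn't rule it out.
Shifts {Thu evening, Fri morning, Fri evening} need 4 worker-slots in total, but the tutors available for any of those shifts (Santos and Ueda) can supply at most 3 among them. So no valid schedule exists.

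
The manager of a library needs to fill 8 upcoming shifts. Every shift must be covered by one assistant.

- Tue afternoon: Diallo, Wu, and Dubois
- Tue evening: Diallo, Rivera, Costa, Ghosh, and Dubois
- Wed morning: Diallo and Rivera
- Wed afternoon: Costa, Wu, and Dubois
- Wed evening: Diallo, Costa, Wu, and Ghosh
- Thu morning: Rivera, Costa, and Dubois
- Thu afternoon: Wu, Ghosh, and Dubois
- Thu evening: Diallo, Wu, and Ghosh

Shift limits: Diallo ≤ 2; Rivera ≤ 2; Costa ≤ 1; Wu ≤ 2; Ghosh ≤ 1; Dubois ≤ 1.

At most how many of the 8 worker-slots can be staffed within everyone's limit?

Total capacity across all assistants is 2+2+1+2+1+1 = 9, and 8 slots are needed, so at most 8 can be filled.
An assignment achieving 8: Tue afternoon→Diallo, Tue evening→Rivera, Wed morning→Diallo, Wed afternoon→Costa, Wed evening→Ghosh, Thu morning→Rivera, Thu afternoon→Wu, Thu evening→Wu.
Loads: Diallo 2/2, Rivera 2/2, Costa 1/1, Wu 2/2, Ghosh 1/1, Dubois 0/1.

8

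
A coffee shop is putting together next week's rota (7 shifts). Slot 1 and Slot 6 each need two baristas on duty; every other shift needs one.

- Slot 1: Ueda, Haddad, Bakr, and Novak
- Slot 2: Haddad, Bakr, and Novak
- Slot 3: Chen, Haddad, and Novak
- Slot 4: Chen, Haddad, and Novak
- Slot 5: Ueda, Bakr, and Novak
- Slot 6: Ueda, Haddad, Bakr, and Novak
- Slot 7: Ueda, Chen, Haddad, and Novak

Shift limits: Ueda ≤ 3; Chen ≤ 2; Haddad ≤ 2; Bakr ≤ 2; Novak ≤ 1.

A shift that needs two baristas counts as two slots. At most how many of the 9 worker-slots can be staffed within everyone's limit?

Total capacity across all baristas is 3+2+2+2+1 = 10, and 9 slots are needed, so at most 9 can be filled.
An assignment achieving 9: Slot 1→Ueda+Haddad, Slot 2→Haddad, Slot 3→Chen, Slot 4→Chen, Slot 5→Ueda, Slot 6→Ueda+Bakr, Slot 7→Novak.
Loads: Ueda 3/3, Chen 2/2, Haddad 2/2, Bakr 1/2, Novak 1/1.

9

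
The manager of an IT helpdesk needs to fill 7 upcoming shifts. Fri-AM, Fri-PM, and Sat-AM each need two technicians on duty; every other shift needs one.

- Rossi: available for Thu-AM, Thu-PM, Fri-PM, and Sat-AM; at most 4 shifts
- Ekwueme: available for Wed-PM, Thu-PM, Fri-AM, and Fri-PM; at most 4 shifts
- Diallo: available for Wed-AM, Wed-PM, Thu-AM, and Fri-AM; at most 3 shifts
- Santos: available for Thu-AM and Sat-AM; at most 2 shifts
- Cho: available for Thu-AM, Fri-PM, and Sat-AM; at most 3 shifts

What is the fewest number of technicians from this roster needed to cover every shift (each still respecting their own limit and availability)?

4

10 slots to fill and no one can take more than 4, so at least ⌈10/4⌉ = 3 technicians are needed.
Shifts {Fri-AM, Sat-AM} need 4 slots, but among the technicians available for them (Rossi, Ekwueme, Diallo, Santos, and Cho) any 3 together supply at most 3. So 3 technicians are not enough.
Rossi, Ekwueme, Diallo, and Santos alone can cover everything: Wed-AM→Diallo, Wed-PM→Ekwueme, Thu-AM→Rossi, Thu-PM→Rossi, Fri-AM→Ekwueme+Diallo, Fri-PM→Rossi+Ekwueme, Sat-AM→Rossi+Santos.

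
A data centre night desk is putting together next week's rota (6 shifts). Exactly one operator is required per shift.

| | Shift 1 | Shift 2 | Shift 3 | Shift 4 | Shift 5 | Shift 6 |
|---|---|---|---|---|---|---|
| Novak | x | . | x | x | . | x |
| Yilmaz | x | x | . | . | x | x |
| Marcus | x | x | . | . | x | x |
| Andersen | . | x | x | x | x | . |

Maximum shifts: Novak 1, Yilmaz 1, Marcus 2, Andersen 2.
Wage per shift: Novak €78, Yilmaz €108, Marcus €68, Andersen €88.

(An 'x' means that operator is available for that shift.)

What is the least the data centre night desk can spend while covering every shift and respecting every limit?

€498

Picking the cheapest available operator for each shift independently would cost €428, but that ignores the shift limits.
An optimal schedule: Shift 1→Yilmaz, Shift 2→Marcus, Shift 3→Novak, Shift 4→Andersen, Shift 5→Andersen, Shift 6→Marcus.
Total: 108 + 68 + 78 + 88 + 88 + 68 = €498.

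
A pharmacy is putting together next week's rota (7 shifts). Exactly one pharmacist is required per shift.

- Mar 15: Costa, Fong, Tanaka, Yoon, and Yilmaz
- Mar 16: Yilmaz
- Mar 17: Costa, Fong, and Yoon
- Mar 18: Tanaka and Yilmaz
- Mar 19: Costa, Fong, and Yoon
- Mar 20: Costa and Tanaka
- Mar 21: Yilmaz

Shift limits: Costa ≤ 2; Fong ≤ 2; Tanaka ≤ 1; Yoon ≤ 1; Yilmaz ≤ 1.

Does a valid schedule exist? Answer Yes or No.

No

Total capacity is 7 and 7 slots are needed, so capacity alone doesn't rule it out.
Shifts {Mar 16, Mar 21} need 2 worker-slots in total, but the pharmacists available for any of those shifts (Yilmaz) can supply at most 1 among them. So no valid schedule exists.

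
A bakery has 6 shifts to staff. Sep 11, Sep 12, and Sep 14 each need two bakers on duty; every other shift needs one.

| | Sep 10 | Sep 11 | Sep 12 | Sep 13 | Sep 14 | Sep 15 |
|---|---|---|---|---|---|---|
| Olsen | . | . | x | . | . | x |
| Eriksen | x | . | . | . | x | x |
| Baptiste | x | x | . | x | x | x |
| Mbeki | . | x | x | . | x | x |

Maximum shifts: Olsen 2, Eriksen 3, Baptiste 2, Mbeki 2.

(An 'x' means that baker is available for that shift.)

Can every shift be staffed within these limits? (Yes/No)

Total capacity is 9 and 9 slots are needed, so capacity alone doesn't rule it out.
Shifts {Sep 11, Sep 12, Sep 13, Sep 14} need 7 worker-slots in total, but the bakers available for any of those shifts (Olsen, Eriksen, Baptiste, and Mbeki) can supply at most 6 among them. So no valid schedule exists.

No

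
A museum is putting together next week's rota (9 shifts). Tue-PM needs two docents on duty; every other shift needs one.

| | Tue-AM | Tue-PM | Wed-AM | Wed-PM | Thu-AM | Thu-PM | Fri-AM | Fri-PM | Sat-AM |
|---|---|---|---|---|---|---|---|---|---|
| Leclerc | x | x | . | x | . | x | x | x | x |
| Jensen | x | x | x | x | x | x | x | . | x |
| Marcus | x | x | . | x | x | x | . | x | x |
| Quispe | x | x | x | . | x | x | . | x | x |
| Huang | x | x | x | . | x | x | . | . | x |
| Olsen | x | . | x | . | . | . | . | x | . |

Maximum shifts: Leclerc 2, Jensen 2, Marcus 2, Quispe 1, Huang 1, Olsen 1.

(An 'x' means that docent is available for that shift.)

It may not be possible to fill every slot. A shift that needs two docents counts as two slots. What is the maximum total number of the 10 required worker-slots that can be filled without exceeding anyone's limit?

Total capacity across all docents is 2+2+2+1+1+1 = 9, and 10 slots are needed, so at most 9 can be filled.
An assignment achieving 9: Tue-AM→Olsen, Tue-PM→Marcus+Quispe, Wed-AM→Jensen, Wed-PM→Leclerc, Thu-AM→Jensen, Thu-PM→Huang, Fri-AM→Leclerc, Fri-PM→Marcus.
Loads: Leclerc 2/2, Jensen 2/2, Marcus 2/2, Quispe 1/1, Huang 1/1, Olsen 1/1.

9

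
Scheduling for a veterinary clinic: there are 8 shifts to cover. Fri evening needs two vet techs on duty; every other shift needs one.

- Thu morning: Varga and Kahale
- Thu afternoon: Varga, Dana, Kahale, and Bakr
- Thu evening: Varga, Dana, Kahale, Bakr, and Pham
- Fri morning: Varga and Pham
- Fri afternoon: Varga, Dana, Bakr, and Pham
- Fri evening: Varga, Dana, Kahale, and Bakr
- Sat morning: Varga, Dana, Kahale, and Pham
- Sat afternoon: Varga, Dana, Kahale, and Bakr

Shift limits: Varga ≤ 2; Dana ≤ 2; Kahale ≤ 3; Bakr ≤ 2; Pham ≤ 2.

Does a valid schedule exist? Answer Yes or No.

One valid schedule: Thu morning→Varga, Thu afternoon→Dana, Thu evening→Bakr, Fri morning→Varga, Fri afternoon→Dana, Fri evening→Kahale+Bakr, Sat morning→Kahale, Sat afternoon→Kahale.
Loads: Varga 2/2, Dana 2/2, Kahale 3/3, Bakr 2/2, Pham 0/2 — all within limits.

Yes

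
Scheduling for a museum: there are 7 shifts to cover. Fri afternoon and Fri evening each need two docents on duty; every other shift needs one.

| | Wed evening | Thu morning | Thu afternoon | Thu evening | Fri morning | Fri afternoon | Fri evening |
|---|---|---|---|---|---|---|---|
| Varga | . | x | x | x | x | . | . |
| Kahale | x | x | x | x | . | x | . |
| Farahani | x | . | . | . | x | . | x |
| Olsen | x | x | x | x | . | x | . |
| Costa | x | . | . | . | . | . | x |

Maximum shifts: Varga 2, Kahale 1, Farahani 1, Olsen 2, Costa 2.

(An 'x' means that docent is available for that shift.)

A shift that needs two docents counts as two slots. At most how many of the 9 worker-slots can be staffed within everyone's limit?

8

Total capacity across all docents is 2+1+1+2+2 = 8, and 9 slots are needed, so at most 8 can be filled.
An assignment achieving 8: Wed evening→Costa, Thu morning→Varga, Thu afternoon→Olsen, Fri morning→Varga, Fri afternoon→Kahale+Olsen, Fri evening→Farahani+Costa.
Loads: Varga 2/2, Kahale 1/1, Farahani 1/1, Olsen 2/2, Costa 2/2.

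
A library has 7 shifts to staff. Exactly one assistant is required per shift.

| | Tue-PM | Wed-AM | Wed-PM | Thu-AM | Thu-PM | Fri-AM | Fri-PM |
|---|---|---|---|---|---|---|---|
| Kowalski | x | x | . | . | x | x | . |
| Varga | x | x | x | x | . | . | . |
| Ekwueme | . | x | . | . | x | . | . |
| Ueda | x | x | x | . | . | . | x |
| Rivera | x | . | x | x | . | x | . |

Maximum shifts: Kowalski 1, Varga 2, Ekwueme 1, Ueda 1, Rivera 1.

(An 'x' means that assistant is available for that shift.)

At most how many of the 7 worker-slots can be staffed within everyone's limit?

6

Total capacity across all assistants is 1+2+1+1+1 = 6, and 7 slots are needed, so at most 6 can be filled.
An assignment achieving 6: Wed-AM→Ekwueme, Wed-PM→Varga, Thu-AM→Varga, Thu-PM→Kowalski, Fri-AM→Rivera, Fri-PM→Ueda.
Loads: Kowalski 1/1, Varga 2/2, Ekwueme 1/1, Ueda 1/1, Rivera 1/1.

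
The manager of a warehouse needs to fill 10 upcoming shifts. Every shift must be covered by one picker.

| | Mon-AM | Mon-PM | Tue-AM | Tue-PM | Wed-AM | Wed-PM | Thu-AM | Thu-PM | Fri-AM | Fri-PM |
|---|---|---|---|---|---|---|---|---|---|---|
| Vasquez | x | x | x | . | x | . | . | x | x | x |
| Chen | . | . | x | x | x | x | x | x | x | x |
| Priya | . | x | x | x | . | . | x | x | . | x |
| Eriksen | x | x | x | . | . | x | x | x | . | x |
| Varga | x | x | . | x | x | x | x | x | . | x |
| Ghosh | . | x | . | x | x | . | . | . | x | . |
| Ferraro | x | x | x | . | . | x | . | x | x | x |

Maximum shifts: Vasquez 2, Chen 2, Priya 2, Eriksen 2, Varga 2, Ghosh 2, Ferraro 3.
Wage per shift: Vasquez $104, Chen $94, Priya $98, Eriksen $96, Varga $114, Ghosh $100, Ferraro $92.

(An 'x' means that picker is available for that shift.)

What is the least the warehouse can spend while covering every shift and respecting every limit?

Picking the cheapest available picker for each shift independently would cost $926, but that ignores the shift limits.
An optimal schedule: Mon-AM→Ferraro, Mon-PM→Ghosh, Tue-AM→Eriksen, Tue-PM→Chen, Wed-AM→Chen, Wed-PM→Ferraro, Thu-AM→Eriksen, Thu-PM→Priya, Fri-AM→Ferraro, Fri-PM→Priya.
Total: 92 + 100 + 96 + 94 + 94 + 92 + 96 + 98 + 92 + 98 = $952.

$952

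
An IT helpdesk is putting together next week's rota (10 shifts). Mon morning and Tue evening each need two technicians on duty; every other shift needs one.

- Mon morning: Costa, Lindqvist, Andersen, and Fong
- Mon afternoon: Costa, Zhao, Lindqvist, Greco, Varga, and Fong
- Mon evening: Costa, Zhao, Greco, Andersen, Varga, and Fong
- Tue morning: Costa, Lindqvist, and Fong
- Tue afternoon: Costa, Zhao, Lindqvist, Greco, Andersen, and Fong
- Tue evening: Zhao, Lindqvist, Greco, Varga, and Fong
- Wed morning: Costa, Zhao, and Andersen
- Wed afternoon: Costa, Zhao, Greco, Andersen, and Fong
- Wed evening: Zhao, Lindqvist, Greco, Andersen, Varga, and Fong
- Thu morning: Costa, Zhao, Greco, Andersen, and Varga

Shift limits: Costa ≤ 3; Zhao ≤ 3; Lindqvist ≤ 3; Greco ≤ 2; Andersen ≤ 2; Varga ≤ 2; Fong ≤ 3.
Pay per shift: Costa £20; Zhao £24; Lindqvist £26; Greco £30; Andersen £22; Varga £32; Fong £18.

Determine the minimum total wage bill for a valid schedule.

Picking the cheapest available technician for each shift independently would cost £228, but that ignores the shift limits.
An optimal schedule: Mon morning→Fong+Costa, Mon afternoon→Zhao, Mon evening→Andersen, Tue morning→Fong, Tue afternoon→Andersen, Tue evening→Zhao+Lindqvist, Wed morning→Costa, Wed afternoon→Fong, Wed evening→Zhao, Thu morning→Costa.
Total: 18 + 20 + 24 + 22 + 18 + 22 + 24 + 26 + 20 + 18 + 24 + 20 = £256.

£256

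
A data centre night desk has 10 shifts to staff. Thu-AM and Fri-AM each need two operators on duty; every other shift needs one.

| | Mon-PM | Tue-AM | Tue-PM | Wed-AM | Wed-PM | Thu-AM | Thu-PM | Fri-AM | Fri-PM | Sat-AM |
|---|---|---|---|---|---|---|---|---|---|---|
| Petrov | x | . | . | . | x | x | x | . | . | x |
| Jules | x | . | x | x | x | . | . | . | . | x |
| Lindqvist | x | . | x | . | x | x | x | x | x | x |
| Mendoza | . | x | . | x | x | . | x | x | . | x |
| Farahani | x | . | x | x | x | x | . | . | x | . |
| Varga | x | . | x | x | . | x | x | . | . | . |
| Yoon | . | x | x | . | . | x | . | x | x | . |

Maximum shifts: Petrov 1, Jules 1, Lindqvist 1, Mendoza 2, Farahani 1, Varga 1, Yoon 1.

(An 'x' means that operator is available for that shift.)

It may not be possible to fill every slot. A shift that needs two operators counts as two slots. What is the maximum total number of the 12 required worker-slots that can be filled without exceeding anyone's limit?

Total capacity across all operators is 1+1+1+2+1+1+1 = 8, and 12 slots are needed, so at most 8 can be filled.
An assignment achieving 8: Mon-PM→Varga, Tue-AM→Mendoza, Tue-PM→Yoon, Wed-AM→Jules, Thu-PM→Petrov, Fri-AM→Lindqvist+Mendoza, Fri-PM→Farahani.
Loads: Petrov 1/1, Jules 1/1, Lindqvist 1/1, Mendoza 2/2, Farahani 1/1, Varga 1/1, Yoon 1/1.

8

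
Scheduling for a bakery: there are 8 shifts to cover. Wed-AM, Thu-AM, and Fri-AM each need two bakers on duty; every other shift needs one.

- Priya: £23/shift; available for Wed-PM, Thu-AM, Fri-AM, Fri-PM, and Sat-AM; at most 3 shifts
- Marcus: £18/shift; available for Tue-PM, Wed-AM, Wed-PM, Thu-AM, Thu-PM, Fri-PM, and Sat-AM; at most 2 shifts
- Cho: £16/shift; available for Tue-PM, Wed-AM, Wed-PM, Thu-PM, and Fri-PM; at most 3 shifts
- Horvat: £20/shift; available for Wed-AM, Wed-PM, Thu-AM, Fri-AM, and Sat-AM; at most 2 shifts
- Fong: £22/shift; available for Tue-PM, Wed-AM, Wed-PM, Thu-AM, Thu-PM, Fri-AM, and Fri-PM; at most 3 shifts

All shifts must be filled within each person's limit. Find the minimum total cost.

£213

Picking the cheapest available baker for each shift independently would cost £196, but that ignores the shift limits.
An optimal schedule: Tue-PM→Cho, Wed-AM→Horvat+Fong, Wed-PM→Marcus, Thu-AM→Fong+Priya, Thu-PM→Cho, Fri-AM→Horvat+Fong, Fri-PM→Cho, Sat-AM→Marcus.
Total: 16 + 20 + 22 + 18 + 22 + 23 + 16 + 20 + 22 + 16 + 18 = £213.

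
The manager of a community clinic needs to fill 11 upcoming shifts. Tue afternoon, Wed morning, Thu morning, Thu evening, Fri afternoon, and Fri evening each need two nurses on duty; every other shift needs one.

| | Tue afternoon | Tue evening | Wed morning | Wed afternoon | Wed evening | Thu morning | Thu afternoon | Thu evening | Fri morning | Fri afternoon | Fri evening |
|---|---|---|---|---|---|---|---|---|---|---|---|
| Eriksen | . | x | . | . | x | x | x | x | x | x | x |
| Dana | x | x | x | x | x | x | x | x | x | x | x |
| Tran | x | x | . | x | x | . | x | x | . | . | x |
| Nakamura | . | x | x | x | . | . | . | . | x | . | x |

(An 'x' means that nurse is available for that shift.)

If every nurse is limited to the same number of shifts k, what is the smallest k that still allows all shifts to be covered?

5

With 4 nurses and 17 worker-slots to fill, someone must work at least ⌈17/4⌉ = 5 shifts, so k ≥ 5.
k = 5 works: Tue afternoon→Dana+Tran, Tue evening→Tran, Wed morning→Dana+Nakamura, Wed afternoon→Dana, Wed evening→Eriksen, Thu morning→Eriksen+Dana, Thu afternoon→Eriksen, Thu evening→Eriksen+Tran, Fri morning→Nakamura, Fri afternoon→Eriksen+Dana, Fri evening→Tran+Nakamura.
Loads: Eriksen 5, Dana 5, Tran 4, Nakamura 3 — all ≤ 5.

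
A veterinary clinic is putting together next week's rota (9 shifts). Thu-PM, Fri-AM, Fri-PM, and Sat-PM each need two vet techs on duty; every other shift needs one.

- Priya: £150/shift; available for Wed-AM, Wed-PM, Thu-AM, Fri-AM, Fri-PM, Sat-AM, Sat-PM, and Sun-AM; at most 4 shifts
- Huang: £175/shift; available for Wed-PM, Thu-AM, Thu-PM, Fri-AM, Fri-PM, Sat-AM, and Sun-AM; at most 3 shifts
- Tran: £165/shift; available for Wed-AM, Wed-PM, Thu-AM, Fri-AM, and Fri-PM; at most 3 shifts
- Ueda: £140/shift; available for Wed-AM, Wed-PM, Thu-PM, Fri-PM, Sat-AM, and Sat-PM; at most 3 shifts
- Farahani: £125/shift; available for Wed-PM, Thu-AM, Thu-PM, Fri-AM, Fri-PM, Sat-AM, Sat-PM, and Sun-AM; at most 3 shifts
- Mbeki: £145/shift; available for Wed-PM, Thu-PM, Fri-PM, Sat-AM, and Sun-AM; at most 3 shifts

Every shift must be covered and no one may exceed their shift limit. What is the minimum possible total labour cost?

£1830

Picking the cheapest available vet tech for each shift independently would cost £1710, but that ignores the shift limits.
An optimal schedule: Wed-AM→Ueda, Wed-PM→Priya, Thu-AM→Farahani, Thu-PM→Ueda+Mbeki, Fri-AM→Farahani+Priya, Fri-PM→Mbeki+Priya, Sat-AM→Priya, Sat-PM→Farahani+Ueda, Sun-AM→Mbeki.
Total: 140 + 150 + 125 + 140 + 145 + 125 + 150 + 145 + 150 + 150 + 125 + 140 + 145 = £1830.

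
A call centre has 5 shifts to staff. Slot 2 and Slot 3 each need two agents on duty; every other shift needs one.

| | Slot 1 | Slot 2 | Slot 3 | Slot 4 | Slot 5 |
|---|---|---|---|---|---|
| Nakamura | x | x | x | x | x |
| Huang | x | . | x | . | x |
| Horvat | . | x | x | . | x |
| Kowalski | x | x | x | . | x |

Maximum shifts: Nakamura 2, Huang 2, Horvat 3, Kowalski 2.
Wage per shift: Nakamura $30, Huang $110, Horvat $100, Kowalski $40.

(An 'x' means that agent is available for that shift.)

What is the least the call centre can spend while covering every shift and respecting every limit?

Slot 4 can only be covered by Nakamura, so that assignment is forced.
Picking the cheapest available agent for each shift independently would cost $230, but that ignores the shift limits.
An optimal schedule: Slot 1→Nakamura, Slot 2→Kowalski+Horvat, Slot 3→Kowalski+Horvat, Slot 4→Nakamura, Slot 5→Horvat.
Total: 30 + 40 + 100 + 40 + 100 + 30 + 100 = $440.

$440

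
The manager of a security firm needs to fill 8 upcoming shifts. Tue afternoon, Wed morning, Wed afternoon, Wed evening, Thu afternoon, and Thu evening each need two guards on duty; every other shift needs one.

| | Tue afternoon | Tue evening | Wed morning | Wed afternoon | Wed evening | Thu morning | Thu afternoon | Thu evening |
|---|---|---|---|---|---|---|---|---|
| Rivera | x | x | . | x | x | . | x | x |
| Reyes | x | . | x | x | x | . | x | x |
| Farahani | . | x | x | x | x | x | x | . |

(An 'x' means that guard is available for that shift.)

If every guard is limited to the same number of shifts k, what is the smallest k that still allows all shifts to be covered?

With 3 guards and 14 worker-slots to fill, someone must work at least ⌈14/3⌉ = 5 shifts, so k ≥ 5.
k = 5 works: Tue afternoon→Rivera+Reyes, Tue evening→Rivera, Wed morning→Reyes+Farahani, Wed afternoon→Rivera+Reyes, Wed evening→Rivera+Farahani, Thu morning→Farahani, Thu afternoon→Reyes+Farahani, Thu evening→Rivera+Reyes.
Loads: Rivera 5, Reyes 5, Farahani 4 — all ≤ 5.

5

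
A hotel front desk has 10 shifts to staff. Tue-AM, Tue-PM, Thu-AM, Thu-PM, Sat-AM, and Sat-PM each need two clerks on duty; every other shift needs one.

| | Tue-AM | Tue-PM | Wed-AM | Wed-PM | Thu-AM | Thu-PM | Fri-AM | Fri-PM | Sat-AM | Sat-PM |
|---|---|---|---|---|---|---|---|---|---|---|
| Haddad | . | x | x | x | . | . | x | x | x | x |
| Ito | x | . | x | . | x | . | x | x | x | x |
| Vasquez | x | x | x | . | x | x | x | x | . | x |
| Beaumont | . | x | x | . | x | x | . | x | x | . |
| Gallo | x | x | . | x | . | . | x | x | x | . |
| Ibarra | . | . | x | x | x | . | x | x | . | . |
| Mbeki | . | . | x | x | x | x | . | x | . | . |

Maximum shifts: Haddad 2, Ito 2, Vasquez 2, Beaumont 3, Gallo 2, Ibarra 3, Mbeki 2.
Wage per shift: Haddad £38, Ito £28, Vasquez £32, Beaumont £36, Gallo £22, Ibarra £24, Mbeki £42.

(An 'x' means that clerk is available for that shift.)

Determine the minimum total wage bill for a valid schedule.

Picking the cheapest available clerk for each shift independently would cost £424, but that ignores the shift limits.
An optimal schedule: Tue-AM→Ito+Vasquez, Tue-PM→Beaumont+Gallo, Wed-AM→Ibarra, Wed-PM→Haddad, Thu-AM→Ibarra+Mbeki, Thu-PM→Vasquez+Beaumont, Fri-AM→Ibarra, Fri-PM→Mbeki, Sat-AM→Beaumont+Gallo, Sat-PM→Haddad+Ito.
Total: 28 + 32 + 36 + 22 + 24 + 38 + 24 + 42 + 32 + 36 + 24 + 42 + 36 + 22 + 38 + 28 = £504.

£504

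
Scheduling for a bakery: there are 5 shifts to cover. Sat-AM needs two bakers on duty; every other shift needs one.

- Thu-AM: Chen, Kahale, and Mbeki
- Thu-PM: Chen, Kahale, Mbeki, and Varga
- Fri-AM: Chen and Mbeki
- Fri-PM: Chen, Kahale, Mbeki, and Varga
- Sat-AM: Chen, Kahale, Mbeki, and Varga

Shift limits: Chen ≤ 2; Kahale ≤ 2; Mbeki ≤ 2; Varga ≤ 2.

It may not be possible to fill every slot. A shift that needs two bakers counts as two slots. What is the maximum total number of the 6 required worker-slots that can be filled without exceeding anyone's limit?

6

Total capacity across all bakers is 2+2+2+2 = 8, and 6 slots are needed, so at most 6 can be filled.
An assignment achieving 6: Thu-AM→Chen, Thu-PM→Kahale, Fri-AM→Chen, Fri-PM→Kahale, Sat-AM→Mbeki+Varga.
Loads: Chen 2/2, Kahale 2/2, Mbeki 1/2, Varga 1/2.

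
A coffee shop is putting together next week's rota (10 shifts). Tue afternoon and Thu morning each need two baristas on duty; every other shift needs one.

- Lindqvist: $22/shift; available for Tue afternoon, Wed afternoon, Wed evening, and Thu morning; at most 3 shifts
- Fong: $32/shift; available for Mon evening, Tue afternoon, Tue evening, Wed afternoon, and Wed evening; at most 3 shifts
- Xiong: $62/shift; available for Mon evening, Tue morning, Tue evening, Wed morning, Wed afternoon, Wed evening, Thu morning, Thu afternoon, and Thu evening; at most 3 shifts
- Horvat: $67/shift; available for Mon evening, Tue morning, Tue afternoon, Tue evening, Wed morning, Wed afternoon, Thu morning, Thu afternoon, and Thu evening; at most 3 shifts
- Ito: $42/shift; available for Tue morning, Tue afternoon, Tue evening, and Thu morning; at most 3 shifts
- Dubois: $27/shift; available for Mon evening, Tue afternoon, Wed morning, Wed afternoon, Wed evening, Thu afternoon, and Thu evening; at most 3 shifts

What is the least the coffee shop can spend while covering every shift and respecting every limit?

$369

Picking the cheapest available barista for each shift independently would cost $339, but that ignores the shift limits.
An optimal schedule: Mon evening→Fong, Tue morning→Ito, Tue afternoon→Fong+Ito, Tue evening→Fong, Wed morning→Dubois, Wed afternoon→Lindqvist, Wed evening→Lindqvist, Thu morning→Lindqvist+Ito, Thu afternoon→Dubois, Thu evening→Dubois.
Total: 32 + 42 + 32 + 42 + 32 + 27 + 22 + 22 + 22 + 42 + 27 + 27 = $369.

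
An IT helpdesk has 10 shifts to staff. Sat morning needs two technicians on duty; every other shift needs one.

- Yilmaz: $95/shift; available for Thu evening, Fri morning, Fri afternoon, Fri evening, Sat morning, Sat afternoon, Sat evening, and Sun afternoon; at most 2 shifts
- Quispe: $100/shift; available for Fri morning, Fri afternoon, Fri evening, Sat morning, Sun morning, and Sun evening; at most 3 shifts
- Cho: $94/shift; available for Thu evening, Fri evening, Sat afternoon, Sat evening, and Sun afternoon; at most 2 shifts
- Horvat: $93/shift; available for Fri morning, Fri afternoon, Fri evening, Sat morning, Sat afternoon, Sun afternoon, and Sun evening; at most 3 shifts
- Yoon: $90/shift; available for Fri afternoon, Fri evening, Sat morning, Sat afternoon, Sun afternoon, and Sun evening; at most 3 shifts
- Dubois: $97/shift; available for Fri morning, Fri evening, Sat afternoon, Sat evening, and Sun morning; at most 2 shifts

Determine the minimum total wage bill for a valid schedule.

$1024

Picking the cheapest available technician for each shift independently would cost $1011, but that ignores the shift limits.
An optimal schedule: Thu evening→Cho, Fri morning→Horvat, Fri afternoon→Yoon, Fri evening→Yilmaz, Sat morning→Horvat+Yilmaz, Sat afternoon→Horvat, Sat evening→Cho, Sun morning→Dubois, Sun afternoon→Yoon, Sun evening→Yoon.
Total: 94 + 93 + 90 + 95 + 93 + 95 + 93 + 94 + 97 + 90 + 90 = $1024.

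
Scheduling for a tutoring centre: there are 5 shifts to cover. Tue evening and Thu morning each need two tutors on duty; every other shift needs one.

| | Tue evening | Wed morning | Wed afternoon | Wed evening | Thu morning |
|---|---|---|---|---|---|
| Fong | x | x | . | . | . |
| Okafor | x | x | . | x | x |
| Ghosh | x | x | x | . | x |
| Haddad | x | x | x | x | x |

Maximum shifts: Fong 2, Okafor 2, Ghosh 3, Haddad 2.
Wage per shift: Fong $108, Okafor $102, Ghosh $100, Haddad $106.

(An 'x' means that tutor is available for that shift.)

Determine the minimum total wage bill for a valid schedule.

Picking the cheapest available tutor for each shift independently would cost $706, but that ignores the shift limits.
An optimal schedule: Tue evening→Ghosh+Haddad, Wed morning→Haddad, Wed afternoon→Ghosh, Wed evening→Okafor, Thu morning→Ghosh+Okafor.
Total: 100 + 106 + 106 + 100 + 102 + 100 + 102 = $716.

$716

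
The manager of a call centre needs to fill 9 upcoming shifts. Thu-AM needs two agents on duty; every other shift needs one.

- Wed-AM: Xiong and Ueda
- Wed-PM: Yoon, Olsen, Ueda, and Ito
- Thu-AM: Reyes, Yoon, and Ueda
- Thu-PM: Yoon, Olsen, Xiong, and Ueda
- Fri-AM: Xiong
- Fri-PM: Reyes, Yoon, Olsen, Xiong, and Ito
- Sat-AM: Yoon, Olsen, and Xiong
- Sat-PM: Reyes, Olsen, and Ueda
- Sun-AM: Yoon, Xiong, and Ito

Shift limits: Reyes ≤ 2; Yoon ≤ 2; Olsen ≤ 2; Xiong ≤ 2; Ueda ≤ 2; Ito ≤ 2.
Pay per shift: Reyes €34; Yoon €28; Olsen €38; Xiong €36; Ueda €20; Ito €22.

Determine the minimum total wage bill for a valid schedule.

Fri-AM can only be covered by Xiong, so that assignment is forced.
Picking the cheapest available agent for each shift independently would cost €236, but that ignores the shift limits.
An optimal schedule: Wed-AM→Ueda, Wed-PM→Ito, Thu-AM→Ueda+Yoon, Thu-PM→Xiong, Fri-AM→Xiong, Fri-PM→Reyes, Sat-AM→Yoon, Sat-PM→Reyes, Sun-AM→Ito.
Total: 20 + 22 + 20 + 28 + 36 + 36 + 34 + 28 + 34 + 22 = €280.

€280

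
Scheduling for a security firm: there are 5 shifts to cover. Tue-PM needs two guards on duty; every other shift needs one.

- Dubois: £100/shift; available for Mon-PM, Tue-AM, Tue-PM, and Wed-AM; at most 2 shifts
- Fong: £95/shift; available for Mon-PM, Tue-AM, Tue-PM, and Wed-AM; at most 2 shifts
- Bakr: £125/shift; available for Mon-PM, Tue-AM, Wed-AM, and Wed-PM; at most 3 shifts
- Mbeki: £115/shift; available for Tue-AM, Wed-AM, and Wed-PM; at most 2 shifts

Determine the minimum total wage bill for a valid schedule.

£620

Tue-PM can only be covered by Dubois and Fong, so that assignment is forced.
Picking the cheapest available guard for each shift independently would cost £595, but that ignores the shift limits.
An optimal schedule: Mon-PM→Fong, Tue-AM→Dubois, Tue-PM→Fong+Dubois, Wed-AM→Mbeki, Wed-PM→Mbeki.
Total: 95 + 100 + 95 + 100 + 115 + 115 = £620.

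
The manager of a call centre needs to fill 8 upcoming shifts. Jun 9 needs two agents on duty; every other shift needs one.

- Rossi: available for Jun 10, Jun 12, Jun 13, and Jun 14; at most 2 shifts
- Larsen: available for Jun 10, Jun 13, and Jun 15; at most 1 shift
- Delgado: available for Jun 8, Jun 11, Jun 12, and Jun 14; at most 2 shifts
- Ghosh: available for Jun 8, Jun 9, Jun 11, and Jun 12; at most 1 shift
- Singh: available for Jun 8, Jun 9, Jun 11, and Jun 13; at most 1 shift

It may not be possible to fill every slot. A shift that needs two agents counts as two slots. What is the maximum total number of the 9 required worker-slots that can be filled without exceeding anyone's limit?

Total capacity across all agents is 2+1+2+1+1 = 7, and 9 slots are needed, so at most 7 can be filled.
An assignment achieving 7: Jun 8→Delgado, Jun 9→Ghosh+Singh, Jun 10→Rossi, Jun 11→Delgado, Jun 14→Rossi, Jun 15→Larsen.
Loads: Rossi 2/2, Larsen 1/1, Delgado 2/2, Ghosh 1/1, Singh 1/1.

7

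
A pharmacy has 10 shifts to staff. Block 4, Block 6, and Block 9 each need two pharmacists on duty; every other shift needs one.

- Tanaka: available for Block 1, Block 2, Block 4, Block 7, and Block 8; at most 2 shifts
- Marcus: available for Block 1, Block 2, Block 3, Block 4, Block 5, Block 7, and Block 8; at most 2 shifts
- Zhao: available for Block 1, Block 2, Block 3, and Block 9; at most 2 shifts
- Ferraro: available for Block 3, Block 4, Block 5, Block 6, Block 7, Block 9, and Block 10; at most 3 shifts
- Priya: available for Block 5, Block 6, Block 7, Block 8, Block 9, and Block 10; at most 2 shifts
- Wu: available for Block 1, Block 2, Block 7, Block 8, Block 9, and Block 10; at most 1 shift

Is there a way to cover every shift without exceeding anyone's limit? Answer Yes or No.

No

Total capacity is 2+2+2+3+2+1 = 12 but 13 worker-slots are needed — infeasible.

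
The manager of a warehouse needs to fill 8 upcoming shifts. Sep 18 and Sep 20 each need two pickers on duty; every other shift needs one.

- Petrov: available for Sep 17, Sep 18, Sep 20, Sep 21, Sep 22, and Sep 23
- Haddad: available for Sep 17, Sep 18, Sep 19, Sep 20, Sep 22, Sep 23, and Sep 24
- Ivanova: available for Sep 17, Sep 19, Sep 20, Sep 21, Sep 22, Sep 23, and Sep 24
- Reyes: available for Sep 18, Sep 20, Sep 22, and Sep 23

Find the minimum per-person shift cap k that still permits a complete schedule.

3

With 4 pickers and 10 worker-slots to fill, someone must work at least ⌈10/4⌉ = 3 shifts, so k ≥ 3.
k = 3 works: Sep 17→Petrov, Sep 18→Petrov+Haddad, Sep 19→Haddad, Sep 20→Ivanova+Reyes, Sep 21→Petrov, Sep 22→Ivanova, Sep 23→Ivanova, Sep 24→Haddad.
Loads: Petrov 3, Haddad 3, Ivanova 3, Reyes 1 — all ≤ 3.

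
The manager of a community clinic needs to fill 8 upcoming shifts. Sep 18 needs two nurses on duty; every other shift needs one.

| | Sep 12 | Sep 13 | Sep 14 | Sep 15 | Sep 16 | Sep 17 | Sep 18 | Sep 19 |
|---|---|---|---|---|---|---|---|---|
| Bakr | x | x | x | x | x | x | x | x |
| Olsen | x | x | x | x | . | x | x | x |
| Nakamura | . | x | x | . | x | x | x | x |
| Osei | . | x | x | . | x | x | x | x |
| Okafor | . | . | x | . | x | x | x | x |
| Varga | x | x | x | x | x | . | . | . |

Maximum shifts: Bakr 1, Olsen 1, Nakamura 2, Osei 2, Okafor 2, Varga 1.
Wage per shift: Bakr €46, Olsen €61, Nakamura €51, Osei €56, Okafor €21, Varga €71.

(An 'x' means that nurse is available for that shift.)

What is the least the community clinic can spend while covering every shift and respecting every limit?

€434

Picking the cheapest available nurse for each shift independently would cost €289, but that ignores the shift limits.
An optimal schedule: Sep 12→Bakr, Sep 13→Nakamura, Sep 14→Varga, Sep 15→Olsen, Sep 16→Nakamura, Sep 17→Osei, Sep 18→Osei+Okafor, Sep 19→Okafor.
Total: 46 + 51 + 71 + 61 + 51 + 56 + 56 + 21 + 21 = €434.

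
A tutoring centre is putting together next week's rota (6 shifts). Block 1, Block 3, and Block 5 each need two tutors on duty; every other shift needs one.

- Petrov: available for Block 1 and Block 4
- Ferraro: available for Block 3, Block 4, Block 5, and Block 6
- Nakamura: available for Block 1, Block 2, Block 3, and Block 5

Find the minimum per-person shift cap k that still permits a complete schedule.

4

With 3 tutors and 9 worker-slots to fill, someone must work at least ⌈9/3⌉ = 3 shifts, so k ≥ 3.
k = 3 fails: Shifts {Block 1, Block 2, Block 3, Block 5} need 7 worker-slots in total, but the tutors available for any of those shifts (Petrov, Ferraro, and Nakamura) can supply at most 6 among them. So no valid schedule exists.
k = 4 works: Block 1→Petrov+Nakamura, Block 2→Nakamura, Block 3→Ferraro+Nakamura, Block 4→Petrov, Block 5→Ferraro+Nakamura, Block 6→Ferraro.
Loads: Petrov 2, Ferraro 3, Nakamura 4 — all ≤ 4.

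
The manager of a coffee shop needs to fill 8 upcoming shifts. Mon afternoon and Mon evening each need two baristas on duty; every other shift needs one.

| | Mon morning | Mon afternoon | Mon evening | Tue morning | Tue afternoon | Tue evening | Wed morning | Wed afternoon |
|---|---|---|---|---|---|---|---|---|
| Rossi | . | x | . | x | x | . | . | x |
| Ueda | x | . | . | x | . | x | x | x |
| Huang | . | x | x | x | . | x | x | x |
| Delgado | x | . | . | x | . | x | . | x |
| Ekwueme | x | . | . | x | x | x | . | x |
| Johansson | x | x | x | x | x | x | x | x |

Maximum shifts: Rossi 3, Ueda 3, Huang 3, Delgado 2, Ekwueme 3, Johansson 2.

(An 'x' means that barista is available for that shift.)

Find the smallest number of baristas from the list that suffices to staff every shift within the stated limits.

10 slots to fill and no one can take more than 3, so at least ⌈10/3⌉ = 4 baristas are needed.
Rossi, Ueda, Huang, and Johansson alone can cover everything: Mon morning→Ueda, Mon afternoon→Rossi+Huang, Mon evening→Huang+Johansson, Tue morning→Rossi, Tue afternoon→Rossi, Tue evening→Ueda, Wed morning→Ueda, Wed afternoon→Huang.

4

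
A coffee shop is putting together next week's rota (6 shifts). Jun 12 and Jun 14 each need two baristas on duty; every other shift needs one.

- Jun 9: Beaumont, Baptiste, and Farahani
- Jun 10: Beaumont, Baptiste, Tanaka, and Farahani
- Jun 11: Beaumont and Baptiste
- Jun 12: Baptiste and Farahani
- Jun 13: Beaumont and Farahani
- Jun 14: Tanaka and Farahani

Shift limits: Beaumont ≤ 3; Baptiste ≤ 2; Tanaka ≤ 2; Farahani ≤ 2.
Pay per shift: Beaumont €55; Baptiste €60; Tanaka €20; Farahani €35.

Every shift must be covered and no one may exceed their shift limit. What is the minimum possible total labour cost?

Jun 12 can only be covered by Baptiste and Farahani, so that assignment is forced.
Jun 14 can only be covered by Tanaka and Farahani, so that assignment is forced.
Picking the cheapest available barista for each shift independently would cost €295, but that ignores the shift limits.
An optimal schedule: Jun 9→Beaumont, Jun 10→Tanaka, Jun 11→Beaumont, Jun 12→Farahani+Baptiste, Jun 13→Beaumont, Jun 14→Tanaka+Farahani.
Total: 55 + 20 + 55 + 35 + 60 + 55 + 20 + 35 = €335.

€335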